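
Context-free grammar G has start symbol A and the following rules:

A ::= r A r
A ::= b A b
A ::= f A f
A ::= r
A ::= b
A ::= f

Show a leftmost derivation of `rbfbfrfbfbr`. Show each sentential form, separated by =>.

A => rAr => rbAbr => rbfAfbr => rbfbAbfbr => rbfbfAfbfbr => rbfbfrfbfbr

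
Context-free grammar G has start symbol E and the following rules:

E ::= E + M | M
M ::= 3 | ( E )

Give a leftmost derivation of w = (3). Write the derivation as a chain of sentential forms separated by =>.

E => M => (E) => (M) => (3)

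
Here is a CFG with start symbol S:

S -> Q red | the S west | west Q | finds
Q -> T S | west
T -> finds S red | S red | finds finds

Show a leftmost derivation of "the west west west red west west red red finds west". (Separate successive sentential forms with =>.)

S => the S west   [S -> the S west]
the S west => the west Q west   [S -> west Q]
the west Q west => the west T S west   [Q -> T S]
the west T S west => the west S red S west   [T -> S red]
the west S red S west => the west Q red red S west   [S -> Q red]
the west Q red red S west => the west T S red red S west   [Q -> T S]
the west T S red red S west => the west S red S red red S west   [T -> S red]
the west S red S red red S west => the west west Q red S red red S west   [S -> west Q]
the west west Q red S red red S west => the west west west red S red red S west   [Q -> west]
the west west west red S red red S west => the west west west red west Q red red S west   [S -> west Q]
the west west west red west Q red red S west => the west west west red west west red red S west   [Q -> west]
the west west west red west west red red S west => the west west west red west west red red finds west   [S -> finds]

S => the S west => the west Q west => the west T S west => the west S red S west => the west Q red red S west => the west T S red red S west => the west S red S red red S west => the west west Q red S red red S west => the west west west red S red red S west => the west west west red west Q red red S west => the west west west red west west red red S west => the west west west red west west red red finds west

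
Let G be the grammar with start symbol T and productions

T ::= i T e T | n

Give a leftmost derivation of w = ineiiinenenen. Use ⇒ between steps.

T⇒iTeT⇒ineT⇒ineiTeT⇒ineiiTeTeT⇒ineiiiTeTeTeT⇒ineiiineTeTeT⇒ineiiineneTeT⇒ineiiineneneT⇒ineiiinenenen

T ⇒ iTeT   [T ::= i T e T]
iTeT ⇒ ineT   [T ::= n]
ineT ⇒ ineiTeT   [T ::= i T e T]
ineiTeT ⇒ ineiiTeTeT   [T ::= i T e T]
ineiiTeTeT ⇒ ineiiiTeTeTeT   [T ::= i T e T]
ineiiiTeTeTeT ⇒ ineiiineTeTeT   [T ::= n]
ineiiineTeTeT ⇒ ineiiineneTeT   [T ::= n]
ineiiineneTeT ⇒ ineiiineneneT   [T ::= n]
ineiiineneneT ⇒ ineiiinenenen   [T ::= n]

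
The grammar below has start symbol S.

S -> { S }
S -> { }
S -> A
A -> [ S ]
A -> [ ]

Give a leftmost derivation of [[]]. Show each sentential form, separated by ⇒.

S ⇒ A ⇒ [S] ⇒ [A] ⇒ [[]]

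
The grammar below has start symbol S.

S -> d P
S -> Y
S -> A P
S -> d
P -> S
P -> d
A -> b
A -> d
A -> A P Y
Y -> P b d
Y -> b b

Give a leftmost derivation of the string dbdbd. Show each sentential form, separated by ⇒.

S ⇒ Y   [S -> Y]
Y ⇒ Pbd   [Y -> P b d]
Pbd ⇒ Sbd   [P -> S]
Sbd ⇒ Ybd   [S -> Y]
Ybd ⇒ Pbdbd   [Y -> P b d]
Pbdbd ⇒ Sbdbd   [P -> S]
Sbdbd ⇒ dbdbd   [S -> d]

S ⇒ Y ⇒ Pbd ⇒ Sbd ⇒ Ybd ⇒ Pbdbd ⇒ Sbdbd ⇒ dbdbd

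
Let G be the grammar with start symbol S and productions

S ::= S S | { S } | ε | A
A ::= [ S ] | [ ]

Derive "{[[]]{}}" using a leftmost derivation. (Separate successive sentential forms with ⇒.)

S ⇒ {S}   [S ::= { S }]
{S} ⇒ {SS}   [S ::= S S]
{SS} ⇒ {AS}   [S ::= A]
{AS} ⇒ {[S]S}   [A ::= [ S ]]
{[S]S} ⇒ {[SS]S}   [S ::= S S]
{[SS]S} ⇒ {[AS]S}   [S ::= A]
{[AS]S} ⇒ {[[]S]S}   [A ::= [ ]]
{[[]S]S} ⇒ {[[]]S}   [S ::= ε]
{[[]]S} ⇒ {[[]]{S}}   [S ::= { S }]
{[[]]{S}} ⇒ {[[]]{}}   [S ::= ε]

S ⇒ {S} ⇒ {SS} ⇒ {AS} ⇒ {[S]S} ⇒ {[SS]S} ⇒ {[AS]S} ⇒ {[[]S]S} ⇒ {[[]]S} ⇒ {[[]]{S}} ⇒ {[[]]{}}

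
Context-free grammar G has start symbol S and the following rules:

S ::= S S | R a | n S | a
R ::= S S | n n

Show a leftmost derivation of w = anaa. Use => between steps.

S=>SS=>aS=>aSS=>anSS=>anaS=>anaa

S => SS   [S ::= S S]
SS => aS   [S ::= a]
aS => aSS   [S ::= S S]
aSS => anSS   [S ::= n S]
anSS => anaS   [S ::= a]
anaS => anaa   [S ::= a]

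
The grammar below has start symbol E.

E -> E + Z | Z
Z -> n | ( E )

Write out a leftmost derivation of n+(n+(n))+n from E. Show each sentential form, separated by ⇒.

E ⇒ E+Z   [E -> E + Z]
E+Z ⇒ E+Z+Z   [E -> E + Z]
E+Z+Z ⇒ Z+Z+Z   [E -> Z]
Z+Z+Z ⇒ n+Z+Z   [Z -> n]
n+Z+Z ⇒ n+(E)+Z   [Z -> ( E )]
n+(E)+Z ⇒ n+(E+Z)+Z   [E -> E + Z]
n+(E+Z)+Z ⇒ n+(Z+Z)+Z   [E -> Z]
n+(Z+Z)+Z ⇒ n+(n+Z)+Z   [Z -> n]
n+(n+Z)+Z ⇒ n+(n+(E))+Z   [Z -> ( E )]
n+(n+(E))+Z ⇒ n+(n+(Z))+Z   [E -> Z]
n+(n+(Z))+Z ⇒ n+(n+(n))+Z   [Z -> n]
n+(n+(n))+Z ⇒ n+(n+(n))+n   [Z -> n]

E ⇒ E+Z ⇒ E+Z+Z ⇒ Z+Z+Z ⇒ n+Z+Z ⇒ n+(E)+Z ⇒ n+(E+Z)+Z ⇒ n+(Z+Z)+Z ⇒ n+(n+Z)+Z ⇒ n+(n+(E))+Z ⇒ n+(n+(Z))+Z ⇒ n+(n+(n))+Z ⇒ n+(n+(n))+n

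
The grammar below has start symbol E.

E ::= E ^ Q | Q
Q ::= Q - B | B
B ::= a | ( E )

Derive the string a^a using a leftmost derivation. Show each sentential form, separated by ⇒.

E⇒E^Q⇒Q^Q⇒B^Q⇒a^Q⇒a^B⇒a^a

E ⇒ E^Q   [E ::= E ^ Q]
E^Q ⇒ Q^Q   [E ::= Q]
Q^Q ⇒ B^Q   [Q ::= B]
B^Q ⇒ a^Q   [B ::= a]
a^Q ⇒ a^B   [Q ::= B]
a^B ⇒ a^a   [B ::= a]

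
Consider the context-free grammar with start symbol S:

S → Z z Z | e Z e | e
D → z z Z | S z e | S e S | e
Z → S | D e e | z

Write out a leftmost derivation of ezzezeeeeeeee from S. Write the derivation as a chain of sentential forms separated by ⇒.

S ⇒ eZe   [S → e Z e]
eZe ⇒ eDeee   [Z → D e e]
eDeee ⇒ eSeSeee   [D → S e S]
eSeSeee ⇒ eZzZeSeee   [S → Z z Z]
eZzZeSeee ⇒ ezzZeSeee   [Z → z]
ezzZeSeee ⇒ ezzDeeeSeee   [Z → D e e]
ezzDeeeSeee ⇒ ezzSzeeeeSeee   [D → S z e]
ezzSzeeeeSeee ⇒ ezzezeeeeSeee   [S → e]
ezzezeeeeSeee ⇒ ezzezeeeeeeee   [S → e]

S ⇒ eZe ⇒ eDeee ⇒ eSeSeee ⇒ eZzZeSeee ⇒ ezzZeSeee ⇒ ezzDeeeSeee ⇒ ezzSzeeeeSeee ⇒ ezzezeeeeSeee ⇒ ezzezeeeeeeee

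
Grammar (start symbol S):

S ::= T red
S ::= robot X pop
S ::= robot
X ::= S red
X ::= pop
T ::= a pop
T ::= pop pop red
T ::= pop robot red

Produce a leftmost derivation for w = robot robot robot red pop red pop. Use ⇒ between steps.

S ⇒ robot X pop   [S ::= robot X pop]
robot X pop ⇒ robot S red pop   [X ::= S red]
robot S red pop ⇒ robot robot X pop red pop   [S ::= robot X pop]
robot robot X pop red pop ⇒ robot robot S red pop red pop   [X ::= S red]
robot robot S red pop red pop ⇒ robot robot robot red pop red pop   [S ::= robot]

S ⇒ robot X pop ⇒ robot S red pop ⇒ robot robot X pop red pop ⇒ robot robot S red pop red pop ⇒ robot robot robot red pop red pop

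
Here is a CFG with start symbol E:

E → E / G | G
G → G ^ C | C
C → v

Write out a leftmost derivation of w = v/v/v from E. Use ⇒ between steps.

E ⇒ E/G ⇒ E/G/G ⇒ G/G/G ⇒ C/G/G ⇒ v/G/G ⇒ v/C/G ⇒ v/v/G ⇒ v/v/C ⇒ v/v/v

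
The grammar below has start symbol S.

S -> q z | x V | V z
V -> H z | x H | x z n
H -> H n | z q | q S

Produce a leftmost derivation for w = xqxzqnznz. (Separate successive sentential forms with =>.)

S => xV => xHz => xHnz => xqSnz => xqVznz => xqxHznz => xqxHnznz => xqxzqnznz

S => xV   [S -> x V]
xV => xHz   [V -> H z]
xHz => xHnz   [H -> H n]
xHnz => xqSnz   [H -> q S]
xqSnz => xqVznz   [S -> V z]
xqVznz => xqxHznz   [V -> x H]
xqxHznz => xqxHnznz   [H -> H n]
xqxHnznz => xqxzqnznz   [H -> z q]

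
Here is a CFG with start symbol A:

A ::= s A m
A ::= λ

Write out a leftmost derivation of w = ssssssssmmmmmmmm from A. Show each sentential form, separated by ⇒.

A ⇒ sAm   [A ::= s A m]
sAm ⇒ ssAmm   [A ::= s A m]
ssAmm ⇒ sssAmmm   [A ::= s A m]
sssAmmm ⇒ ssssAmmmm   [A ::= s A m]
ssssAmmmm ⇒ sssssAmmmmm   [A ::= s A m]
sssssAmmmmm ⇒ ssssssAmmmmmm   [A ::= s A m]
ssssssAmmmmmm ⇒ sssssssAmmmmmmm   [A ::= s A m]
sssssssAmmmmmmm ⇒ ssssssssAmmmmmmmm   [A ::= s A m]
ssssssssAmmmmmmmm ⇒ ssssssssmmmmmmmm   [A ::= λ]

A ⇒ sAm ⇒ ssAmm ⇒ sssAmmm ⇒ ssssAmmmm ⇒ sssssAmmmmm ⇒ ssssssAmmmmmm ⇒ sssssssAmmmmmmm ⇒ ssssssssAmmmmmmmm ⇒ ssssssssmmmmmmmm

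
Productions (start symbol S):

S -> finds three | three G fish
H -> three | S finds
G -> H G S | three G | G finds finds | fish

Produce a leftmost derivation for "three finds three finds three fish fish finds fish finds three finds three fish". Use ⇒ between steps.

S ⇒ three G fish   [S -> three G fish]
three G fish ⇒ three H G S fish   [G -> H G S]
three H G S fish ⇒ three S finds G S fish   [H -> S finds]
three S finds G S fish ⇒ three finds three finds G S fish   [S -> finds three]
three finds three finds G S fish ⇒ three finds three finds H G S S fish   [G -> H G S]
three finds three finds H G S S fish ⇒ three finds three finds S finds G S S fish   [H -> S finds]
three finds three finds S finds G S S fish ⇒ three finds three finds three G fish finds G S S fish   [S -> three G fish]
three finds three finds three G fish finds G S S fish ⇒ three finds three finds three fish fish finds G S S fish   [G -> fish]
three finds three finds three fish fish finds G S S fish ⇒ three finds three finds three fish fish finds fish S S fish   [G -> fish]
three finds three finds three fish fish finds fish S S fish ⇒ three finds three finds three fish fish finds fish finds three S fish   [S -> finds three]
three finds three finds three fish fish finds fish finds three S fish ⇒ three finds three finds three fish fish finds fish finds three finds three fish   [S -> finds three]

S ⇒ three G fish ⇒ three H G S fish ⇒ three S finds G S fish ⇒ three finds three finds G S fish ⇒ three finds three finds H G S S fish ⇒ three finds three finds S finds G S S fish ⇒ three finds three finds three G fish finds G S S fish ⇒ three finds three finds three fish fish finds G S S fish ⇒ three finds three finds three fish fish finds fish S S fish ⇒ three finds three finds three fish fish finds fish finds three S fish ⇒ three finds three finds three fish fish finds fish finds three finds three fish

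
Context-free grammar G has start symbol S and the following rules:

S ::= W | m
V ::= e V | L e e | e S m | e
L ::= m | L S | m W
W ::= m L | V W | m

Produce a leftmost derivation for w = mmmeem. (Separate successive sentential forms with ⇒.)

S ⇒ W   [S ::= W]
W ⇒ VW   [W ::= V W]
VW ⇒ LeeW   [V ::= L e e]
LeeW ⇒ LSeeW   [L ::= L S]
LSeeW ⇒ LSSeeW   [L ::= L S]
LSSeeW ⇒ mSSeeW   [L ::= m]
mSSeeW ⇒ mmSeeW   [S ::= m]
mmSeeW ⇒ mmmeeW   [S ::= m]
mmmeeW ⇒ mmmeem   [W ::= m]

S ⇒ W ⇒ VW ⇒ LeeW ⇒ LSeeW ⇒ LSSeeW ⇒ mSSeeW ⇒ mmSeeW ⇒ mmmeeW ⇒ mmmeem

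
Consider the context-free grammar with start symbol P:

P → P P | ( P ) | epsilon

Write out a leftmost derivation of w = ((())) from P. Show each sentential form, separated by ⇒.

P ⇒ PP ⇒ PPP ⇒ PPPP ⇒ PPPPP ⇒ PPPPPP ⇒ (P)PPPPP ⇒ ((P))PPPPP ⇒ (((P)))PPPPP ⇒ ((()))PPPPP ⇒ ((()))PPPP ⇒ ((()))PPP ⇒ ((()))PP ⇒ ((()))P ⇒ ((()))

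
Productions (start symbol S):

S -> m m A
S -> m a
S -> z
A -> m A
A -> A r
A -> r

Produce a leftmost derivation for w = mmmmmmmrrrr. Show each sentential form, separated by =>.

S => mmA   [S -> m m A]
mmA => mmmA   [A -> m A]
mmmA => mmmAr   [A -> A r]
mmmAr => mmmmAr   [A -> m A]
mmmmAr => mmmmmAr   [A -> m A]
mmmmmAr => mmmmmArr   [A -> A r]
mmmmmArr => mmmmmArrr   [A -> A r]
mmmmmArrr => mmmmmmArrr   [A -> m A]
mmmmmmArrr => mmmmmmmArrr   [A -> m A]
mmmmmmmArrr => mmmmmmmrrrr   [A -> r]

S => mmA => mmmA => mmmAr => mmmmAr => mmmmmAr => mmmmmArr => mmmmmArrr => mmmmmmArrr => mmmmmmmArrr => mmmmmmmrrrr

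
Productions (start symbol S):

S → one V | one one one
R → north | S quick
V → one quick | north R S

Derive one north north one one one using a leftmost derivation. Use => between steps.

S => one V => one north R S => one north north S => one north north one one one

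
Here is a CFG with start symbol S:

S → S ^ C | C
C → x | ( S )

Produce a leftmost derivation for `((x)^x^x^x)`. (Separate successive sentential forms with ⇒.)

S ⇒ C ⇒ (S) ⇒ (S^C) ⇒ (S^C^C) ⇒ (S^C^C^C) ⇒ (C^C^C^C) ⇒ ((S)^C^C^C) ⇒ ((C)^C^C^C) ⇒ ((x)^C^C^C) ⇒ ((x)^x^C^C) ⇒ ((x)^x^x^C) ⇒ ((x)^x^x^x)

S ⇒ C   [S → C]
C ⇒ (S)   [C → ( S )]
(S) ⇒ (S^C)   [S → S ^ C]
(S^C) ⇒ (S^C^C)   [S → S ^ C]
(S^C^C) ⇒ (S^C^C^C)   [S → S ^ C]
(S^C^C^C) ⇒ (C^C^C^C)   [S → C]
(C^C^C^C) ⇒ ((S)^C^C^C)   [C → ( S )]
((S)^C^C^C) ⇒ ((C)^C^C^C)   [S → C]
((C)^C^C^C) ⇒ ((x)^C^C^C)   [C → x]
((x)^C^C^C) ⇒ ((x)^x^C^C)   [C → x]
((x)^x^C^C) ⇒ ((x)^x^x^C)   [C → x]
((x)^x^x^C) ⇒ ((x)^x^x^x)   [C → x]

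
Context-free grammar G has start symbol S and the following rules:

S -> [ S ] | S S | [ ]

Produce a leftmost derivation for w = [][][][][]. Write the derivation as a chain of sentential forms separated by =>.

S => SS   [S -> S S]
SS => SSS   [S -> S S]
SSS => SSSS   [S -> S S]
SSSS => SSSSS   [S -> S S]
SSSSS => []SSSS   [S -> [ ]]
[]SSSS => [][]SSS   [S -> [ ]]
[][]SSS => [][][]SS   [S -> [ ]]
[][][]SS => [][][][]S   [S -> [ ]]
[][][][]S => [][][][][]   [S -> [ ]]

S=>SS=>SSS=>SSSS=>SSSSS=>[]SSSS=>[][]SSS=>[][][]SS=>[][][][]S=>[][][][][]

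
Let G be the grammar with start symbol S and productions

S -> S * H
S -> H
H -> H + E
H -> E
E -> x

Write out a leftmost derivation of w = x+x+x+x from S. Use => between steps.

S => H   [S -> H]
H => H+E   [H -> H + E]
H+E => H+E+E   [H -> H + E]
H+E+E => H+E+E+E   [H -> H + E]
H+E+E+E => E+E+E+E   [H -> E]
E+E+E+E => x+E+E+E   [E -> x]
x+E+E+E => x+x+E+E   [E -> x]
x+x+E+E => x+x+x+E   [E -> x]
x+x+x+E => x+x+x+x   [E -> x]

S => H => H+E => H+E+E => H+E+E+E => E+E+E+E => x+E+E+E => x+x+E+E => x+x+x+E => x+x+x+x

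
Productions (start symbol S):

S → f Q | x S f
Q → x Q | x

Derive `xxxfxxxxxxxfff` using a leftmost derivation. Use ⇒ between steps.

S ⇒ xSf ⇒ xxSff ⇒ xxxSfff ⇒ xxxfQfff ⇒ xxxfxQfff ⇒ xxxfxxQfff ⇒ xxxfxxxQfff ⇒ xxxfxxxxQfff ⇒ xxxfxxxxxQfff ⇒ xxxfxxxxxxQfff ⇒ xxxfxxxxxxxfff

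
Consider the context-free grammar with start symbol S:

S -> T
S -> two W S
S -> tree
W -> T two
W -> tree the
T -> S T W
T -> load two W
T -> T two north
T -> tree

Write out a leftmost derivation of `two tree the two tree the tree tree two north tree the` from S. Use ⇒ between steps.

S ⇒ two W S   [S -> two W S]
two W S ⇒ two tree the S   [W -> tree the]
two tree the S ⇒ two tree the T   [S -> T]
two tree the T ⇒ two tree the S T W   [T -> S T W]
two tree the S T W ⇒ two tree the two W S T W   [S -> two W S]
two tree the two W S T W ⇒ two tree the two tree the S T W   [W -> tree the]
two tree the two tree the S T W ⇒ two tree the two tree the tree T W   [S -> tree]
two tree the two tree the tree T W ⇒ two tree the two tree the tree T two north W   [T -> T two north]
two tree the two tree the tree T two north W ⇒ two tree the two tree the tree tree two north W   [T -> tree]
two tree the two tree the tree tree two north W ⇒ two tree the two tree the tree tree two north tree the   [W -> tree the]

S ⇒ two W S ⇒ two tree the S ⇒ two tree the T ⇒ two tree the S T W ⇒ two tree the two W S T W ⇒ two tree the two tree the S T W ⇒ two tree the two tree the tree T W ⇒ two tree the two tree the tree T two north W ⇒ two tree the two tree the tree tree two north W ⇒ two tree the two tree the tree tree two north tree the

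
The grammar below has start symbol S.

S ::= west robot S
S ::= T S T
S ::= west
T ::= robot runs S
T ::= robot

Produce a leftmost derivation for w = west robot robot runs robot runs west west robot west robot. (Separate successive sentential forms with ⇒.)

S ⇒ west robot S ⇒ west robot T S T ⇒ west robot robot runs S S T ⇒ west robot robot runs T S T S T ⇒ west robot robot runs robot runs S S T S T ⇒ west robot robot runs robot runs west S T S T ⇒ west robot robot runs robot runs west west T S T ⇒ west robot robot runs robot runs west west robot S T ⇒ west robot robot runs robot runs west west robot west T ⇒ west robot robot runs robot runs west west robot west robot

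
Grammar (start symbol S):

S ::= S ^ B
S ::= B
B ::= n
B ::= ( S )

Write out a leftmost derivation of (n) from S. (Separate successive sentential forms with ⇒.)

S⇒B⇒(S)⇒(B)⇒(n)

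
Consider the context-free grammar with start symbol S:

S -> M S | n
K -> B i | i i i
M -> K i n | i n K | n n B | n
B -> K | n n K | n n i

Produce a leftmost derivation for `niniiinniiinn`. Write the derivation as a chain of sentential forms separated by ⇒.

S⇒MS⇒nS⇒nMS⇒ninKS⇒niniiiS⇒niniiiMS⇒niniiiKinS⇒niniiiBiinS⇒niniiinniiinS⇒niniiinniiinn

S ⇒ MS   [S -> M S]
MS ⇒ nS   [M -> n]
nS ⇒ nMS   [S -> M S]
nMS ⇒ ninKS   [M -> i n K]
ninKS ⇒ niniiiS   [K -> i i i]
niniiiS ⇒ niniiiMS   [S -> M S]
niniiiMS ⇒ niniiiKinS   [M -> K i n]
niniiiKinS ⇒ niniiiBiinS   [K -> B i]
niniiiBiinS ⇒ niniiinniiinS   [B -> n n i]
niniiinniiinS ⇒ niniiinniiinn   [S -> n]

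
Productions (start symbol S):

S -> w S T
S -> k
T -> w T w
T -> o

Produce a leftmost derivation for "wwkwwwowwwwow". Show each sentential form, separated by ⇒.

S ⇒ wST ⇒ wwSTT ⇒ wwkTT ⇒ wwkwTwT ⇒ wwkwwTwwT ⇒ wwkwwwTwwwT ⇒ wwkwwwowwwT ⇒ wwkwwwowwwwTw ⇒ wwkwwwowwwwow

S ⇒ wST   [S -> w S T]
wST ⇒ wwSTT   [S -> w S T]
wwSTT ⇒ wwkTT   [S -> k]
wwkTT ⇒ wwkwTwT   [T -> w T w]
wwkwTwT ⇒ wwkwwTwwT   [T -> w T w]
wwkwwTwwT ⇒ wwkwwwTwwwT   [T -> w T w]
wwkwwwTwwwT ⇒ wwkwwwowwwT   [T -> o]
wwkwwwowwwT ⇒ wwkwwwowwwwTw   [T -> w T w]
wwkwwwowwwwTw ⇒ wwkwwwowwwwow   [T -> o]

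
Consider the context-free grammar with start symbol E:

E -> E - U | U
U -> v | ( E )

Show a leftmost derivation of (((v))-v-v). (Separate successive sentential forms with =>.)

E => U => (E) => (E-U) => (E-U-U) => (U-U-U) => ((E)-U-U) => ((U)-U-U) => (((E))-U-U) => (((U))-U-U) => (((v))-U-U) => (((v))-v-U) => (((v))-v-v)

E => U   [E -> U]
U => (E)   [U -> ( E )]
(E) => (E-U)   [E -> E - U]
(E-U) => (E-U-U)   [E -> E - U]
(E-U-U) => (U-U-U)   [E -> U]
(U-U-U) => ((E)-U-U)   [U -> ( E )]
((E)-U-U) => ((U)-U-U)   [E -> U]
((U)-U-U) => (((E))-U-U)   [U -> ( E )]
(((E))-U-U) => (((U))-U-U)   [E -> U]
(((U))-U-U) => (((v))-U-U)   [U -> v]
(((v))-U-U) => (((v))-v-U)   [U -> v]
(((v))-v-U) => (((v))-v-v)   [U -> v]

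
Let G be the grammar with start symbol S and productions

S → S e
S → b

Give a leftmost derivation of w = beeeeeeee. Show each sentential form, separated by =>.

S => Se => See => Seee => Seeee => Seeeee => Seeeeee => Seeeeeee => Seeeeeeee => beeeeeeee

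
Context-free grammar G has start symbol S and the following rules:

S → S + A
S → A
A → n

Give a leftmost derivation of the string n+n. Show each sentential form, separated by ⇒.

S ⇒ S+A ⇒ A+A ⇒ n+A ⇒ n+n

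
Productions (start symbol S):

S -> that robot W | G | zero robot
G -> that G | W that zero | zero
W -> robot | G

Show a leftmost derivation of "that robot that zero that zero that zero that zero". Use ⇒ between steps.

S ⇒ that robot W ⇒ that robot G ⇒ that robot W that zero ⇒ that robot G that zero ⇒ that robot W that zero that zero ⇒ that robot G that zero that zero ⇒ that robot W that zero that zero that zero ⇒ that robot G that zero that zero that zero ⇒ that robot that G that zero that zero that zero ⇒ that robot that zero that zero that zero that zero

S ⇒ that robot W   [S -> that robot W]
that robot W ⇒ that robot G   [W -> G]
that robot G ⇒ that robot W that zero   [G -> W that zero]
that robot W that zero ⇒ that robot G that zero   [W -> G]
that robot G that zero ⇒ that robot W that zero that zero   [G -> W that zero]
that robot W that zero that zero ⇒ that robot G that zero that zero   [W -> G]
that robot G that zero that zero ⇒ that robot W that zero that zero that zero   [G -> W that zero]
that robot W that zero that zero that zero ⇒ that robot G that zero that zero that zero   [W -> G]
that robot G that zero that zero that zero ⇒ that robot that G that zero that zero that zero   [G -> that G]
that robot that G that zero that zero that zero ⇒ that robot that zero that zero that zero that zero   [G -> zero]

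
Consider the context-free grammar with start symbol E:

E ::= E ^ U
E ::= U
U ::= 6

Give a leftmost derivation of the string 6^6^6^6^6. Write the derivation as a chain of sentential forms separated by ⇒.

E ⇒ E^U ⇒ E^U^U ⇒ E^U^U^U ⇒ E^U^U^U^U ⇒ U^U^U^U^U ⇒ 6^U^U^U^U ⇒ 6^6^U^U^U ⇒ 6^6^6^U^U ⇒ 6^6^6^6^U ⇒ 6^6^6^6^6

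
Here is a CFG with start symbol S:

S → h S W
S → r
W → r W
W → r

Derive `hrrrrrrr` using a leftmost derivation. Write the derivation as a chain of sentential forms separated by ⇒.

S⇒hSW⇒hrW⇒hrrW⇒hrrrW⇒hrrrrW⇒hrrrrrW⇒hrrrrrrW⇒hrrrrrrr

S ⇒ hSW   [S → h S W]
hSW ⇒ hrW   [S → r]
hrW ⇒ hrrW   [W → r W]
hrrW ⇒ hrrrW   [W → r W]
hrrrW ⇒ hrrrrW   [W → r W]
hrrrrW ⇒ hrrrrrW   [W → r W]
hrrrrrW ⇒ hrrrrrrW   [W → r W]
hrrrrrrW ⇒ hrrrrrrr   [W → r]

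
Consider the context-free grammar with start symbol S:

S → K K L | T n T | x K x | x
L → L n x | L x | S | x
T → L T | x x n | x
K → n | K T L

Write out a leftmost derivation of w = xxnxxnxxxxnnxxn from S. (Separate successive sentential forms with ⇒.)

S ⇒ TnT ⇒ LTnT ⇒ LxTnT ⇒ LnxxTnT ⇒ LxnxxTnT ⇒ SxnxxTnT ⇒ TnTxnxxTnT ⇒ LTnTxnxxTnT ⇒ xTnTxnxxTnT ⇒ xxnTxnxxTnT ⇒ xxnxxnxxTnT ⇒ xxnxxnxxxxnnT ⇒ xxnxxnxxxxnnxxn

S ⇒ TnT   [S → T n T]
TnT ⇒ LTnT   [T → L T]
LTnT ⇒ LxTnT   [L → L x]
LxTnT ⇒ LnxxTnT   [L → L n x]
LnxxTnT ⇒ LxnxxTnT   [L → L x]
LxnxxTnT ⇒ SxnxxTnT   [L → S]
SxnxxTnT ⇒ TnTxnxxTnT   [S → T n T]
TnTxnxxTnT ⇒ LTnTxnxxTnT   [T → L T]
LTnTxnxxTnT ⇒ xTnTxnxxTnT   [L → x]
xTnTxnxxTnT ⇒ xxnTxnxxTnT   [T → x]
xxnTxnxxTnT ⇒ xxnxxnxxTnT   [T → x]
xxnxxnxxTnT ⇒ xxnxxnxxxxnnT   [T → x x n]
xxnxxnxxxxnnT ⇒ xxnxxnxxxxnnxxn   [T → x x n]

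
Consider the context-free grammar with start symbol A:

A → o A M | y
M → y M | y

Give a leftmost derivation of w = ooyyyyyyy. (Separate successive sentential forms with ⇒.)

A⇒oAM⇒ooAMM⇒ooyMM⇒ooyyMM⇒ooyyyMM⇒ooyyyyMM⇒ooyyyyyMM⇒ooyyyyyyM⇒ooyyyyyyy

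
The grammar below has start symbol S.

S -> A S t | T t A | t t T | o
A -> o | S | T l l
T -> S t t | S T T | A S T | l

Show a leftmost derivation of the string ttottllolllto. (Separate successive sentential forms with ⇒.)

S ⇒ TtA   [S -> T t A]
TtA ⇒ STTtA   [T -> S T T]
STTtA ⇒ ttTTTtA   [S -> t t T]
ttTTTtA ⇒ ttASTTTtA   [T -> A S T]
ttASTTTtA ⇒ ttTllSTTTtA   [A -> T l l]
ttTllSTTTtA ⇒ ttSttllSTTTtA   [T -> S t t]
ttSttllSTTTtA ⇒ ttottllSTTTtA   [S -> o]
ttottllSTTTtA ⇒ ttottlloTTTtA   [S -> o]
ttottlloTTTtA ⇒ ttottllolTTtA   [T -> l]
ttottllolTTtA ⇒ ttottllollTtA   [T -> l]
ttottllollTtA ⇒ ttottllollltA   [T -> l]
ttottllollltA ⇒ ttottllolllto   [A -> o]

S ⇒ TtA ⇒ STTtA ⇒ ttTTTtA ⇒ ttASTTTtA ⇒ ttTllSTTTtA ⇒ ttSttllSTTTtA ⇒ ttottllSTTTtA ⇒ ttottlloTTTtA ⇒ ttottllolTTtA ⇒ ttottllollTtA ⇒ ttottllollltA ⇒ ttottllolllto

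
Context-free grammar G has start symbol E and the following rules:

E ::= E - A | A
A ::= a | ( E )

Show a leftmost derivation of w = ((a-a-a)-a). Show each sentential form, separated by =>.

E => A => (E) => (E-A) => (A-A) => ((E)-A) => ((E-A)-A) => ((E-A-A)-A) => ((A-A-A)-A) => ((a-A-A)-A) => ((a-a-A)-A) => ((a-a-a)-A) => ((a-a-a)-a)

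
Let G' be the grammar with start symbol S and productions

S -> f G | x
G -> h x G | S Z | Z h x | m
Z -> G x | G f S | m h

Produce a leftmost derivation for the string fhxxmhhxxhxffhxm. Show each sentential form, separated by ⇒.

S ⇒ fG   [S -> f G]
fG ⇒ fhxG   [G -> h x G]
fhxG ⇒ fhxSZ   [G -> S Z]
fhxSZ ⇒ fhxxZ   [S -> x]
fhxxZ ⇒ fhxxGfS   [Z -> G f S]
fhxxGfS ⇒ fhxxZhxfS   [G -> Z h x]
fhxxZhxfS ⇒ fhxxGxhxfS   [Z -> G x]
fhxxGxhxfS ⇒ fhxxZhxxhxfS   [G -> Z h x]
fhxxZhxxhxfS ⇒ fhxxmhhxxhxfS   [Z -> m h]
fhxxmhhxxhxfS ⇒ fhxxmhhxxhxffG   [S -> f G]
fhxxmhhxxhxffG ⇒ fhxxmhhxxhxffhxG   [G -> h x G]
fhxxmhhxxhxffhxG ⇒ fhxxmhhxxhxffhxm   [G -> m]

S ⇒ fG ⇒ fhxG ⇒ fhxSZ ⇒ fhxxZ ⇒ fhxxGfS ⇒ fhxxZhxfS ⇒ fhxxGxhxfS ⇒ fhxxZhxxhxfS ⇒ fhxxmhhxxhxfS ⇒ fhxxmhhxxhxffG ⇒ fhxxmhhxxhxffhxG ⇒ fhxxmhhxxhxffhxm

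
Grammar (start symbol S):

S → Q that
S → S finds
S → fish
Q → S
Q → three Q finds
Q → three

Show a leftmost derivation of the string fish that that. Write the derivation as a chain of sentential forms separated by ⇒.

S ⇒ Q that ⇒ S that ⇒ Q that that ⇒ S that that ⇒ fish that that

S ⇒ Q that   [S → Q that]
Q that ⇒ S that   [Q → S]
S that ⇒ Q that that   [S → Q that]
Q that that ⇒ S that that   [Q → S]
S that that ⇒ fish that that   [S → fish]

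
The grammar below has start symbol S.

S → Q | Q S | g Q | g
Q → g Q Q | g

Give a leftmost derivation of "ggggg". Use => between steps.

S=>Q=>gQQ=>ggQQQ=>gggQQ=>ggggQ=>ggggg

S => Q   [S → Q]
Q => gQQ   [Q → g Q Q]
gQQ => ggQQQ   [Q → g Q Q]
ggQQQ => gggQQ   [Q → g]
gggQQ => ggggQ   [Q → g]
ggggQ => ggggg   [Q → g]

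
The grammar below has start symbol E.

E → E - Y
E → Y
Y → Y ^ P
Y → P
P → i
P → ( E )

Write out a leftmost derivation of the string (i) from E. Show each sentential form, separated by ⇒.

E ⇒ Y   [E → Y]
Y ⇒ P   [Y → P]
P ⇒ (E)   [P → ( E )]
(E) ⇒ (Y)   [E → Y]
(Y) ⇒ (P)   [Y → P]
(P) ⇒ (i)   [P → i]

E ⇒ Y ⇒ P ⇒ (E) ⇒ (Y) ⇒ (P) ⇒ (i)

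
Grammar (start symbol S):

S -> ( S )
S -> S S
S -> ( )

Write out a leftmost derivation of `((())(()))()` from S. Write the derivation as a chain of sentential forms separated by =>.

S => SS => (S)S => (SS)S => ((S)S)S => ((())S)S => ((())(S))S => ((())(()))S => ((())(()))()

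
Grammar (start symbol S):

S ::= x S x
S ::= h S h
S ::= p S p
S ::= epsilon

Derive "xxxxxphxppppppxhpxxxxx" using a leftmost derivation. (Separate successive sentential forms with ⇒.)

S ⇒ xSx ⇒ xxSxx ⇒ xxxSxxx ⇒ xxxxSxxxx ⇒ xxxxxSxxxxx ⇒ xxxxxpSpxxxxx ⇒ xxxxxphShpxxxxx ⇒ xxxxxphxSxhpxxxxx ⇒ xxxxxphxpSpxhpxxxxx ⇒ xxxxxphxppSppxhpxxxxx ⇒ xxxxxphxpppSpppxhpxxxxx ⇒ xxxxxphxppppppxhpxxxxx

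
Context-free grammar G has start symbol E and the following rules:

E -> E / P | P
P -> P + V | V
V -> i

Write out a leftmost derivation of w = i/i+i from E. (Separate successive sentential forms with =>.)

E => E/P   [E -> E / P]
E/P => P/P   [E -> P]
P/P => V/P   [P -> V]
V/P => i/P   [V -> i]
i/P => i/P+V   [P -> P + V]
i/P+V => i/V+V   [P -> V]
i/V+V => i/i+V   [V -> i]
i/i+V => i/i+i   [V -> i]

E => E/P => P/P => V/P => i/P => i/P+V => i/V+V => i/i+V => i/i+i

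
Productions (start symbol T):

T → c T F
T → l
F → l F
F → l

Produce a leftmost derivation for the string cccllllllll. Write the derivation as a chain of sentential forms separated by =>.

T => cTF   [T → c T F]
cTF => ccTFF   [T → c T F]
ccTFF => cccTFFF   [T → c T F]
cccTFFF => ccclFFF   [T → l]
ccclFFF => cccllFFF   [F → l F]
cccllFFF => ccclllFF   [F → l]
ccclllFF => cccllllFF   [F → l F]
cccllllFF => ccclllllFF   [F → l F]
ccclllllFF => cccllllllF   [F → l]
cccllllllF => ccclllllllF   [F → l F]
ccclllllllF => cccllllllll   [F → l]

T=>cTF=>ccTFF=>cccTFFF=>ccclFFF=>cccllFFF=>ccclllFF=>cccllllFF=>ccclllllFF=>cccllllllF=>ccclllllllF=>cccllllllll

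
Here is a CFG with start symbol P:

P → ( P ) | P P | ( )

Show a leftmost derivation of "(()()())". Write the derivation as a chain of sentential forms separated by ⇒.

P ⇒ (P)   [P → ( P )]
(P) ⇒ (PP)   [P → P P]
(PP) ⇒ (PPP)   [P → P P]
(PPP) ⇒ (()PP)   [P → ( )]
(()PP) ⇒ (()()P)   [P → ( )]
(()()P) ⇒ (()()())   [P → ( )]

P⇒(P)⇒(PP)⇒(PPP)⇒(()PP)⇒(()()P)⇒(()()())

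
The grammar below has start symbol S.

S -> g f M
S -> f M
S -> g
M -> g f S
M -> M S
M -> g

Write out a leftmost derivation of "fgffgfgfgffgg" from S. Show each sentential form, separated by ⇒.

S⇒fM⇒fMS⇒fgfSS⇒fgffMS⇒fgffgfSS⇒fgffgfgfMS⇒fgffgfgfgfSS⇒fgffgfgfgffMS⇒fgffgfgfgffgS⇒fgffgfgfgffgg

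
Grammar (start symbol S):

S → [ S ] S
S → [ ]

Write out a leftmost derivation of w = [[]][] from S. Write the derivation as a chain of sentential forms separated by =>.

S => [S]S   [S → [ S ] S]
[S]S => [[]]S   [S → [ ]]
[[]]S => [[]][]   [S → [ ]]

S=>[S]S=>[[]]S=>[[]][]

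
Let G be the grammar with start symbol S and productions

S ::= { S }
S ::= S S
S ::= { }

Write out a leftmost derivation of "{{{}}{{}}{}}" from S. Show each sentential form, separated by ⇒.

S⇒{S}⇒{SS}⇒{SSS}⇒{{S}SS}⇒{{{}}SS}⇒{{{}}{S}S}⇒{{{}}{{}}S}⇒{{{}}{{}}{}}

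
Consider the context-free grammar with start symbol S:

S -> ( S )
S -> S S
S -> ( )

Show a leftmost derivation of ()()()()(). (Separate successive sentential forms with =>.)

S => SS   [S -> S S]
SS => SSS   [S -> S S]
SSS => SSSS   [S -> S S]
SSSS => ()SSS   [S -> ( )]
()SSS => ()SSSS   [S -> S S]
()SSSS => ()()SSS   [S -> ( )]
()()SSS => ()()()SS   [S -> ( )]
()()()SS => ()()()()S   [S -> ( )]
()()()()S => ()()()()()   [S -> ( )]

S => SS => SSS => SSSS => ()SSS => ()SSSS => ()()SSS => ()()()SS => ()()()()S => ()()()()()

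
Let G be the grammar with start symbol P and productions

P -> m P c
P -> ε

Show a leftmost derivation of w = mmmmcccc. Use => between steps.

P => mPc   [P -> m P c]
mPc => mmPcc   [P -> m P c]
mmPcc => mmmPccc   [P -> m P c]
mmmPccc => mmmmPcccc   [P -> m P c]
mmmmPcccc => mmmmcccc   [P -> ε]

P => mPc => mmPcc => mmmPccc => mmmmPcccc => mmmmcccc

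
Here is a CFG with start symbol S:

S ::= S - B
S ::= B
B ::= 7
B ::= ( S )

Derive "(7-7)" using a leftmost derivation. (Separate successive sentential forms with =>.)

S => B   [S ::= B]
B => (S)   [B ::= ( S )]
(S) => (S-B)   [S ::= S - B]
(S-B) => (B-B)   [S ::= B]
(B-B) => (7-B)   [B ::= 7]
(7-B) => (7-7)   [B ::= 7]

S => B => (S) => (S-B) => (B-B) => (7-B) => (7-7)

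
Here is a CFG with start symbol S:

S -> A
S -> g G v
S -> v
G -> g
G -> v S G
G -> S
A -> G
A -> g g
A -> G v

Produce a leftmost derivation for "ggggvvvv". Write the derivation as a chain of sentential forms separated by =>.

S => gGv => gSv => ggGvv => ggSvv => gggGvvv => gggSvvv => gggAvvv => gggGvvvv => ggggvvvv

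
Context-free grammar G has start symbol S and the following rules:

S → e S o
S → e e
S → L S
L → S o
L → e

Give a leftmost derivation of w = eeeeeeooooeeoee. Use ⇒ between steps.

S ⇒ LS   [S → L S]
LS ⇒ SoS   [L → S o]
SoS ⇒ LSoS   [S → L S]
LSoS ⇒ SoSoS   [L → S o]
SoSoS ⇒ eSooSoS   [S → e S o]
eSooSoS ⇒ eeSoooSoS   [S → e S o]
eeSoooSoS ⇒ eeLSoooSoS   [S → L S]
eeLSoooSoS ⇒ eeeSoooSoS   [L → e]
eeeSoooSoS ⇒ eeeeSooooSoS   [S → e S o]
eeeeSooooSoS ⇒ eeeeeeooooSoS   [S → e e]
eeeeeeooooSoS ⇒ eeeeeeooooeeoS   [S → e e]
eeeeeeooooeeoS ⇒ eeeeeeooooeeoee   [S → e e]

S ⇒ LS ⇒ SoS ⇒ LSoS ⇒ SoSoS ⇒ eSooSoS ⇒ eeSoooSoS ⇒ eeLSoooSoS ⇒ eeeSoooSoS ⇒ eeeeSooooSoS ⇒ eeeeeeooooSoS ⇒ eeeeeeooooeeoS ⇒ eeeeeeooooeeoee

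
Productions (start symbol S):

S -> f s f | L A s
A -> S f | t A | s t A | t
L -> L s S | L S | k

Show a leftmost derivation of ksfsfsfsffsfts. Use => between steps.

S => LAs   [S -> L A s]
LAs => LSAs   [L -> L S]
LSAs => LsSSAs   [L -> L s S]
LsSSAs => LsSsSSAs   [L -> L s S]
LsSsSSAs => ksSsSSAs   [L -> k]
ksSsSSAs => ksfsfsSSAs   [S -> f s f]
ksfsfsSSAs => ksfsfsfsfSAs   [S -> f s f]
ksfsfsfsfSAs => ksfsfsfsffsfAs   [S -> f s f]
ksfsfsfsffsfAs => ksfsfsfsffsfts   [A -> t]

S => LAs => LSAs => LsSSAs => LsSsSSAs => ksSsSSAs => ksfsfsSSAs => ksfsfsfsfSAs => ksfsfsfsffsfAs => ksfsfsfsffsfts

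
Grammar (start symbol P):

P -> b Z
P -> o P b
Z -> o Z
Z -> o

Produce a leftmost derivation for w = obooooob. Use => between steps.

P => oPb   [P -> o P b]
oPb => obZb   [P -> b Z]
obZb => oboZb   [Z -> o Z]
oboZb => obooZb   [Z -> o Z]
obooZb => oboooZb   [Z -> o Z]
oboooZb => obooooZb   [Z -> o Z]
obooooZb => obooooob   [Z -> o]

P => oPb => obZb => oboZb => obooZb => oboooZb => obooooZb => obooooob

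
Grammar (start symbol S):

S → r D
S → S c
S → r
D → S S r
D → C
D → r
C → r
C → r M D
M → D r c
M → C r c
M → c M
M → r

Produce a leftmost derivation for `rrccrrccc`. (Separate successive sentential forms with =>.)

S => Sc   [S → S c]
Sc => Scc   [S → S c]
Scc => Sccc   [S → S c]
Sccc => rDccc   [S → r D]
rDccc => rSSrccc   [D → S S r]
rSSrccc => rScSrccc   [S → S c]
rScSrccc => rSccSrccc   [S → S c]
rSccSrccc => rrccSrccc   [S → r]
rrccSrccc => rrccrrccc   [S → r]

S=>Sc=>Scc=>Sccc=>rDccc=>rSSrccc=>rScSrccc=>rSccSrccc=>rrccSrccc=>rrccrrccc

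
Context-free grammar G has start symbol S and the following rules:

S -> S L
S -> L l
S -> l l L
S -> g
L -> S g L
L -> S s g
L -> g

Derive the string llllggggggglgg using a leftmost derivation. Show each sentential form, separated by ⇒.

S ⇒ SL   [S -> S L]
SL ⇒ SLL   [S -> S L]
SLL ⇒ LlLL   [S -> L l]
LlLL ⇒ SgLlLL   [L -> S g L]
SgLlLL ⇒ llLgLlLL   [S -> l l L]
llLgLlLL ⇒ llSgLgLlLL   [L -> S g L]
llSgLgLlLL ⇒ llllLgLgLlLL   [S -> l l L]
llllLgLgLlLL ⇒ llllSgLgLgLlLL   [L -> S g L]
llllSgLgLgLlLL ⇒ llllggLgLgLlLL   [S -> g]
llllggLgLgLlLL ⇒ llllggggLgLlLL   [L -> g]
llllggggLgLlLL ⇒ llllggggggLlLL   [L -> g]
llllggggggLlLL ⇒ llllggggggglLL   [L -> g]
llllggggggglLL ⇒ llllggggggglgL   [L -> g]
llllggggggglgL ⇒ llllggggggglgg   [L -> g]

S⇒SL⇒SLL⇒LlLL⇒SgLlLL⇒llLgLlLL⇒llSgLgLlLL⇒llllLgLgLlLL⇒llllSgLgLgLlLL⇒llllggLgLgLlLL⇒llllggggLgLlLL⇒llllggggggLlLL⇒llllggggggglLL⇒llllggggggglgL⇒llllggggggglgg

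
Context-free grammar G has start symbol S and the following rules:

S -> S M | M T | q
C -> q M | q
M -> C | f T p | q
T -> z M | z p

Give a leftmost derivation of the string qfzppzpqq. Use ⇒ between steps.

S⇒SM⇒SMM⇒MTMM⇒CTMM⇒qMTMM⇒qfTpTMM⇒qfzppTMM⇒qfzppzpMM⇒qfzppzpqM⇒qfzppzpqq

S ⇒ SM   [S -> S M]
SM ⇒ SMM   [S -> S M]
SMM ⇒ MTMM   [S -> M T]
MTMM ⇒ CTMM   [M -> C]
CTMM ⇒ qMTMM   [C -> q M]
qMTMM ⇒ qfTpTMM   [M -> f T p]
qfTpTMM ⇒ qfzppTMM   [T -> z p]
qfzppTMM ⇒ qfzppzpMM   [T -> z p]
qfzppzpMM ⇒ qfzppzpqM   [M -> q]
qfzppzpqM ⇒ qfzppzpqq   [M -> q]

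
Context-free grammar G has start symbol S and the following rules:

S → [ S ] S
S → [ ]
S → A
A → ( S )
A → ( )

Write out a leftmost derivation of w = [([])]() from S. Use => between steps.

S => [S]S => [A]S => [(S)]S => [([])]S => [([])]A => [([])]()

S => [S]S   [S → [ S ] S]
[S]S => [A]S   [S → A]
[A]S => [(S)]S   [A → ( S )]
[(S)]S => [([])]S   [S → [ ]]
[([])]S => [([])]A   [S → A]
[([])]A => [([])]()   [A → ( )]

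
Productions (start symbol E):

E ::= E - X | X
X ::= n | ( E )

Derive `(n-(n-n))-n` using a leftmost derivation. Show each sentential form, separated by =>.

E=>E-X=>X-X=>(E)-X=>(E-X)-X=>(X-X)-X=>(n-X)-X=>(n-(E))-X=>(n-(E-X))-X=>(n-(X-X))-X=>(n-(n-X))-X=>(n-(n-n))-X=>(n-(n-n))-n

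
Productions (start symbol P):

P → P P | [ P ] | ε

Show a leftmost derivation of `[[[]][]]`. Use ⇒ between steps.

P⇒[P]⇒[PP]⇒[PPP]⇒[[P]PP]⇒[[[P]]PP]⇒[[[]]PP]⇒[[[]][P]P]⇒[[[]][]P]⇒[[[]][]]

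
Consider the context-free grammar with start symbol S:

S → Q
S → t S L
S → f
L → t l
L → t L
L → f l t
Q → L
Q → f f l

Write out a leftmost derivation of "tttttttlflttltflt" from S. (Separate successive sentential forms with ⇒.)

S ⇒ tSL   [S → t S L]
tSL ⇒ ttSLL   [S → t S L]
ttSLL ⇒ tttSLLL   [S → t S L]
tttSLLL ⇒ tttQLLL   [S → Q]
tttQLLL ⇒ tttLLLL   [Q → L]
tttLLLL ⇒ ttttLLLL   [L → t L]
ttttLLLL ⇒ tttttLLLL   [L → t L]
tttttLLLL ⇒ ttttttLLLL   [L → t L]
ttttttLLLL ⇒ tttttttlLLL   [L → t l]
tttttttlLLL ⇒ tttttttlfltLL   [L → f l t]
tttttttlfltLL ⇒ tttttttlflttlL   [L → t l]
tttttttlflttlL ⇒ tttttttlflttltL   [L → t L]
tttttttlflttltL ⇒ tttttttlflttltflt   [L → f l t]

S⇒tSL⇒ttSLL⇒tttSLLL⇒tttQLLL⇒tttLLLL⇒ttttLLLL⇒tttttLLLL⇒ttttttLLLL⇒tttttttlLLL⇒tttttttlfltLL⇒tttttttlflttlL⇒tttttttlflttltL⇒tttttttlflttltflt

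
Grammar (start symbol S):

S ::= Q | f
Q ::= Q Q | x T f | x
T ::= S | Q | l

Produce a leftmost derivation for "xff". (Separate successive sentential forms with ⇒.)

S ⇒ Q ⇒ xTf ⇒ xSf ⇒ xff

S ⇒ Q   [S ::= Q]
Q ⇒ xTf   [Q ::= x T f]
xTf ⇒ xSf   [T ::= S]
xSf ⇒ xff   [S ::= f]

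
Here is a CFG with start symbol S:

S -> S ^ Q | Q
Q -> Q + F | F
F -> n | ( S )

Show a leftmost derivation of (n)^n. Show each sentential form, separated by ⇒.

S⇒S^Q⇒Q^Q⇒F^Q⇒(S)^Q⇒(Q)^Q⇒(F)^Q⇒(n)^Q⇒(n)^F⇒(n)^n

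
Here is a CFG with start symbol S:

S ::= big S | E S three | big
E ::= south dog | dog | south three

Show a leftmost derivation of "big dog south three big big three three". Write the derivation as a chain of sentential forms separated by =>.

S => big S => big E S three => big dog S three => big dog E S three three => big dog south three S three three => big dog south three big S three three => big dog south three big big three three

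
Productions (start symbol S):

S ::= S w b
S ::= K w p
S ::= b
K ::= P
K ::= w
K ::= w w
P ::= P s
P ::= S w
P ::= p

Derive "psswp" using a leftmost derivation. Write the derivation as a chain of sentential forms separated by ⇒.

S ⇒ Kwp ⇒ Pwp ⇒ Pswp ⇒ Psswp ⇒ psswp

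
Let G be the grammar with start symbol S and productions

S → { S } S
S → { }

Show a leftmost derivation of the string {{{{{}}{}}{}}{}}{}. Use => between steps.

S => {S}S   [S → { S } S]
{S}S => {{S}S}S   [S → { S } S]
{{S}S}S => {{{S}S}S}S   [S → { S } S]
{{{S}S}S}S => {{{{S}S}S}S}S   [S → { S } S]
{{{{S}S}S}S}S => {{{{{}}S}S}S}S   [S → { }]
{{{{{}}S}S}S}S => {{{{{}}{}}S}S}S   [S → { }]
{{{{{}}{}}S}S}S => {{{{{}}{}}{}}S}S   [S → { }]
{{{{{}}{}}{}}S}S => {{{{{}}{}}{}}{}}S   [S → { }]
{{{{{}}{}}{}}{}}S => {{{{{}}{}}{}}{}}{}   [S → { }]

S => {S}S => {{S}S}S => {{{S}S}S}S => {{{{S}S}S}S}S => {{{{{}}S}S}S}S => {{{{{}}{}}S}S}S => {{{{{}}{}}{}}S}S => {{{{{}}{}}{}}{}}S => {{{{{}}{}}{}}{}}{}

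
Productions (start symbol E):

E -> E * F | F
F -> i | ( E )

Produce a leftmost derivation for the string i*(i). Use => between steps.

E => E*F => F*F => i*F => i*(E) => i*(F) => i*(i)

E => E*F   [E -> E * F]
E*F => F*F   [E -> F]
F*F => i*F   [F -> i]
i*F => i*(E)   [F -> ( E )]
i*(E) => i*(F)   [E -> F]
i*(F) => i*(i)   [F -> i]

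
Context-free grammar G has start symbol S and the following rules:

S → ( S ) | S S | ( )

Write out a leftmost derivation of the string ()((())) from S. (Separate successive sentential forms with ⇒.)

S ⇒ SS ⇒ ()S ⇒ ()(S) ⇒ ()((S)) ⇒ ()((()))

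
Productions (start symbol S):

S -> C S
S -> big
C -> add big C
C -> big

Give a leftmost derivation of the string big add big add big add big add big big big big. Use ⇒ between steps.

S ⇒ C S   [S -> C S]
C S ⇒ big S   [C -> big]
big S ⇒ big C S   [S -> C S]
big C S ⇒ big add big C S   [C -> add big C]
big add big C S ⇒ big add big add big C S   [C -> add big C]
big add big add big C S ⇒ big add big add big add big C S   [C -> add big C]
big add big add big add big C S ⇒ big add big add big add big add big C S   [C -> add big C]
big add big add big add big add big C S ⇒ big add big add big add big add big big S   [C -> big]
big add big add big add big add big big S ⇒ big add big add big add big add big big C S   [S -> C S]
big add big add big add big add big big C S ⇒ big add big add big add big add big big big S   [C -> big]
big add big add big add big add big big big S ⇒ big add big add big add big add big big big big   [S -> big]

S ⇒ C S ⇒ big S ⇒ big C S ⇒ big add big C S ⇒ big add big add big C S ⇒ big add big add big add big C S ⇒ big add big add big add big add big C S ⇒ big add big add big add big add big big S ⇒ big add big add big add big add big big C S ⇒ big add big add big add big add big big big S ⇒ big add big add big add big add big big big big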